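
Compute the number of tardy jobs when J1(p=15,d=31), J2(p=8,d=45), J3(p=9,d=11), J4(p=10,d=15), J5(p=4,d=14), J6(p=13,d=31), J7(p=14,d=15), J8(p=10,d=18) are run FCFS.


Completion vs due date:
  J1: C=15, d=31 → on time
  J2: C=23, d=45 → on time
  J3: C=32, d=11 → TARDY
  J4: C=42, d=15 → TARDY
  J5: C=46, d=14 → TARDY
  J6: C=59, d=31 → TARDY
  J7: C=73, d=15 → TARDY
  J8: C=83, d=18 → TARDY
Tardy jobs: J3, J4, J5, J6, J7, J8
Count = 6


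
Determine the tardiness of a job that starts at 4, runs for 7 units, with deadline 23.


Completion = start + processing = 4 + 7 = 11
Tardiness = max(0, C - d) = max(0, 11 - 23)
= max(0, -12)
= 0


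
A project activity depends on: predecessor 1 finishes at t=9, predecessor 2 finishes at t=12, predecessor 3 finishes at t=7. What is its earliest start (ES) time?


ES = max of all predecessor completion times
Predecessors: [9, 12, 7]
ES = max(9, 12, 7)
= 12


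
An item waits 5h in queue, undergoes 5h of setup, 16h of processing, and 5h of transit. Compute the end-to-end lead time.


Lead time = queue + setup + processing + transit
= 5 + 5 + 16 + 5
= 31 hours


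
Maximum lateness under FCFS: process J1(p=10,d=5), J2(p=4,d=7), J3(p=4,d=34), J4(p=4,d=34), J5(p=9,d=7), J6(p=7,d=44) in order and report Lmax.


Lateness per job (L = C - d):
  J1: C=10, d=5, L=5
  J2: C=14, d=7, L=7
  J3: C=18, d=34, L=-16
  J4: C=22, d=34, L=-12
  J5: C=31, d=7, L=24
  J6: C=38, d=44, L=-6
Lmax = max(5, 7, -16, -12, 24, -6)
= 24


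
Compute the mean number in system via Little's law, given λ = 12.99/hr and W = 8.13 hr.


Little's law: L = λ × W
= 12.99 × 8.13
= 105.61


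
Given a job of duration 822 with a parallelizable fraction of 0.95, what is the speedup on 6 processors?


Amdahl's law: T_p = T × ((1-p) + p/N)
= 822 × ((1-0.95) + 0.95/6)
= 822 × (0.05 + 0.1583)
= 822 × 0.2083
= 171.25
Speedup = 822/171.25
= 4.80×


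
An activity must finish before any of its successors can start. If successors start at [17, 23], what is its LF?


LF = min of all successor start times
Successors start at: [17, 23]
LF = min(17, 23)
= 17


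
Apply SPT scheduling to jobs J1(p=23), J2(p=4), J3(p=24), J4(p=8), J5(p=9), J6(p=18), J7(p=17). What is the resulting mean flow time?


SPT order: J2 → J4 → J5 → J7 → J6 → J1 → J3
Completion times:
  J2: C=4
  J4: C=12
  J5: C=21
  J7: C=38
  J6: C=56
  J1: C=79
  J3: C=103
Sum = 313, n = 7
Mean flow = 313/7
= 44.71


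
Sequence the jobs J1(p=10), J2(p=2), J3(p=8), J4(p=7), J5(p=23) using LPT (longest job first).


LPT: sort by longest processing time first
  J5: p=23
  J1: p=10
  J3: p=8
  J4: p=7
  J2: p=2
Order: J5 → J1 → J3 → J4 → J2


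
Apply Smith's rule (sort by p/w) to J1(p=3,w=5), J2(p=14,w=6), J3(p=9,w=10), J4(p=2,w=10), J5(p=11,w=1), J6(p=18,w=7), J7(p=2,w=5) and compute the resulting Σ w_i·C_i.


WSPT order (by p/w): J4 → J7 → J1 → J3 → J2 → J6 → J5
  J4: C=2, w·C=10×2=20
  J7: C=4, w·C=5×4=20
  J1: C=7, w·C=5×7=35
  J3: C=16, w·C=10×16=160
  J2: C=30, w·C=6×30=180
  J6: C=48, w·C=7×48=336
  J5: C=59, w·C=1×59=59
Σ w·C = 810
= 810


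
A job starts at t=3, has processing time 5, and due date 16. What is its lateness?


Completion = 3 + 5 = 8
Lateness = C - d = 8 - 16
= -8


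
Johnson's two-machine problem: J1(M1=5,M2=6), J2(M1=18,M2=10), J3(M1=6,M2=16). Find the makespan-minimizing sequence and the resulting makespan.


Johnson's rule:
Group 1 (M1≤M2, sort by M1): ['J1', 'J3']
Group 2 (M1>M2, sort desc M2): ['J2']
Sequence: J1 → J3 → J2
Makespan calculation:
  J1: M1 done=5, M2 done=11
  J3: M1 done=11, M2 done=27
  J2: M1 done=29, M2 done=39
= Sequence: J1 → J3 → J2, Makespan: 39


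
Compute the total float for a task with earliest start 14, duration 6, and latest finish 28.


EF = ES + duration = 14 + 6 = 20
LS = LF - duration = 28 - 6 = 22
Total Float = LF - EF = 28 - 20
(or LS - ES = 22 - 14)
= 8


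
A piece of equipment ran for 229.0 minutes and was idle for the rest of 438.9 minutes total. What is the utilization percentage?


Utilization = busy / total × 100
= 229.0 / 438.9 × 100
= 52.2%


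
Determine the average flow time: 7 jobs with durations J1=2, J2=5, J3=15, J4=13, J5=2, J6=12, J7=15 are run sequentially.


Completion times:
  J1: completes at 2
  J2: completes at 7
  J3: completes at 22
  J4: completes at 35
  J5: completes at 37
  J6: completes at 49
  J7: completes at 64
Sum = 216
Average = 216/7
= 30.86


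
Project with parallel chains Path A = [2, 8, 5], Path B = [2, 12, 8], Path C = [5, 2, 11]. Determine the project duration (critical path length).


Path A: 2 + 8 + 5 = 15
Path B: 2 + 12 + 8 = 22
Path C: 5 + 2 + 11 = 18
Critical path = longest = max(15, 22, 18)
= 22 (Path B)


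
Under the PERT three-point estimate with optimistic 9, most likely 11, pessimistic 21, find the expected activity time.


te = (o + 4m + p) / 6
= (9 + 4×11 + 21) / 6
= (9 + 44 + 21) / 6
= 74 / 6
= 12.33


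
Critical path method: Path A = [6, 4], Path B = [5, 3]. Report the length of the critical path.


Path A: 6 + 4 = 10
Path B: 5 + 3 = 8
Critical path = longest = max(10, 8)
= 10 (Path A)


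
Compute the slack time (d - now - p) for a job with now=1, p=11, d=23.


Slack = due - current_time - processing
= 23 - 1 - 11
= 11


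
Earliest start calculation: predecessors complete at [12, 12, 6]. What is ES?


ES = max of all predecessor completion times
Predecessors: [12, 12, 6]
ES = max(12, 12, 6)
= 12


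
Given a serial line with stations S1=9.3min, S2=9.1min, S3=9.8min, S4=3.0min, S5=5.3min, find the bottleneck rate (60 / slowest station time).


Bottleneck = longest station time
Station times: [9.3, 9.1, 9.8, 3.0, 5.3]
Max = 9.8 min
Rate = 60 / 9.8
= 6.12 units/hour (bottleneck: 9.8min)


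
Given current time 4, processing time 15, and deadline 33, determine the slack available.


Slack = due - current_time - processing
= 33 - 4 - 15
= 14


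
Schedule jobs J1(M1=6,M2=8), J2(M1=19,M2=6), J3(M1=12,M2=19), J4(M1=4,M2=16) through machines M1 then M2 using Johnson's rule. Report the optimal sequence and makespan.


Johnson's rule:
Group 1 (M1≤M2, sort by M1): ['J4', 'J1', 'J3']
Group 2 (M1>M2, sort desc M2): ['J2']
Sequence: J4 → J1 → J3 → J2
Makespan calculation:
  J4: M1 done=4, M2 done=20
  J1: M1 done=10, M2 done=28
  J3: M1 done=22, M2 done=47
  J2: M1 done=41, M2 done=53
= Sequence: J4 → J1 → J3 → J2, Makespan: 53


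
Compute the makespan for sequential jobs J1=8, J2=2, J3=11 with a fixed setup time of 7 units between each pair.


Makespan = Σ processing + (n-1) × setup
= (8 + 2 + 11) + (3-1)×7
= 21 + 14
= 35 time units


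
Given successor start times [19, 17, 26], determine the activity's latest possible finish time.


LF = min of all successor start times
Successors start at: [19, 17, 26]
LF = min(19, 17, 26)
= 17


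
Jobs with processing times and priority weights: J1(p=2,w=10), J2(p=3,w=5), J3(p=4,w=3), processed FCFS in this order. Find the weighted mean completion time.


Completion times:
  J1: C=2, w×C=10×2=20
  J2: C=5, w×C=5×5=25
  J3: C=9, w×C=3×9=27
Sum w×C = 72
Sum w = 18
Weighted avg = 72/18
= 4.00


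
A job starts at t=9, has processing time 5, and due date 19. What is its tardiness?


Completion = start + processing = 9 + 5 = 14
Tardiness = max(0, C - d) = max(0, 14 - 19)
= max(0, -5)
= 0


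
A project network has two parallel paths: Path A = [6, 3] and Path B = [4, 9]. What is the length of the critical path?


Path A: 6 + 3 = 9
Path B: 4 + 9 = 13
Critical path = longest = max(9, 13)
= 13 (Path B)


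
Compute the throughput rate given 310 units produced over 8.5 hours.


Throughput = units / time
= 310 / 8.5
= 36.5 units/hour


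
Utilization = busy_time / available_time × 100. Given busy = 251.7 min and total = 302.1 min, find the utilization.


Utilization = busy / total × 100
= 251.7 / 302.1 × 100
= 83.3%


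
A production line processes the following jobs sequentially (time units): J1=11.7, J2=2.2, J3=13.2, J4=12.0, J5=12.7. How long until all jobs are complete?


Sequential makespan: sum all processing times
= 11.7 + 2.2 + 13.2 + 12.0 + 12.7
= 51.8 time units


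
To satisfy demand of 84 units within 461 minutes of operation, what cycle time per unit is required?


Cycle time = available time / demand
= 461 / 84
= 5.49 min/unit


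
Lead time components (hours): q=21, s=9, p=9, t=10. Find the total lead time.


Lead time = queue + setup + processing + transit
= 21 + 9 + 9 + 10
= 49 hours


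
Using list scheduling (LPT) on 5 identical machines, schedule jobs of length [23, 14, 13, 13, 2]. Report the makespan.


Jobs (LPT sorted): [23, 14, 13, 13, 2]
Machines: 5
  J=23 → Machine 1 (load: 0+23=23)
  J=14 → Machine 2 (load: 0+14=14)
  J=13 → Machine 3 (load: 0+13=13)
  J=13 → Machine 4 (load: 0+13=13)
  J=2 → Machine 5 (load: 0+2=2)
Machine loads: [23, 14, 13, 13, 2]
Makespan = max = 23 time units


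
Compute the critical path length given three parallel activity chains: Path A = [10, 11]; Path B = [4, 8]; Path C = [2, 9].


Path A: 10 + 11 = 21
Path B: 4 + 8 = 12
Path C: 2 + 9 = 11
Critical path = longest = max(21, 12, 11)
= 21 (Path A)


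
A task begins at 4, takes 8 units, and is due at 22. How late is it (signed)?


Completion = 4 + 8 = 12
Lateness = C - d = 12 - 22
= -10


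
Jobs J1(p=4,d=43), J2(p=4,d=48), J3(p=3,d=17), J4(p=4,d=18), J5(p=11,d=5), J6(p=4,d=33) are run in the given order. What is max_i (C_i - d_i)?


Lateness per job (L = C - d):
  J1: C=4, d=43, L=-39
  J2: C=8, d=48, L=-40
  J3: C=11, d=17, L=-6
  J4: C=15, d=18, L=-3
  J5: C=26, d=5, L=21
  J6: C=30, d=33, L=-3
Lmax = max(-39, -40, -6, -3, 21, -3)
= 21


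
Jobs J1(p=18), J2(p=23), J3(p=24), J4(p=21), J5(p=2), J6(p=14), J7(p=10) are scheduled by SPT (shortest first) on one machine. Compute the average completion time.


SPT order: J5 → J7 → J6 → J1 → J4 → J2 → J3
Completion times:
  J5: C=2
  J7: C=12
  J6: C=26
  J1: C=44
  J4: C=65
  J2: C=88
  J3: C=112
Sum = 349, n = 7
Mean flow = 349/7
= 49.86


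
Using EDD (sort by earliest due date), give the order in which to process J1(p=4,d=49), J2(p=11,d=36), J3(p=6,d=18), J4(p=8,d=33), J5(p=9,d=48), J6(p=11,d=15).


EDD: sort by earliest due date
  J6: d=15, p=11
  J3: d=18, p=6
  J4: d=33, p=8
  J2: d=36, p=11
  J5: d=48, p=9
  J1: d=49, p=4
Order: J6 → J3 → J4 → J2 → J5 → J1


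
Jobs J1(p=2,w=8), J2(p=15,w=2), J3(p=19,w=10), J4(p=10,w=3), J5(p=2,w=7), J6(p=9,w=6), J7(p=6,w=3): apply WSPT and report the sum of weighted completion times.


WSPT order (by p/w): J1 → J5 → J6 → J3 → J7 → J4 → J2
  J1: C=2, w·C=8×2=16
  J5: C=4, w·C=7×4=28
  J6: C=13, w·C=6×13=78
  J3: C=32, w·C=10×32=320
  J7: C=38, w·C=3×38=114
  J4: C=48, w·C=3×48=144
  J2: C=63, w·C=2×63=126
Σ w·C = 826
= 826


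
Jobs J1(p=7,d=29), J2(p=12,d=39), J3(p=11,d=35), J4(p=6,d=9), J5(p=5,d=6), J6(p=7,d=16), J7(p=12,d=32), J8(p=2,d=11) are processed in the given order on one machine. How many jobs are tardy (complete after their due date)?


Completion vs due date:
  J1: C=7, d=29 → on time
  J2: C=19, d=39 → on time
  J3: C=30, d=35 → on time
  J4: C=36, d=9 → TARDY
  J5: C=41, d=6 → TARDY
  J6: C=48, d=16 → TARDY
  J7: C=60, d=32 → TARDY
  J8: C=62, d=11 → TARDY
Tardy jobs: J4, J5, J6, J7, J8
Count = 5


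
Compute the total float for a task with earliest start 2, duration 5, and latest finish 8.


EF = ES + duration = 2 + 5 = 7
LS = LF - duration = 8 - 5 = 3
Total Float = LF - EF = 8 - 7
(or LS - ES = 3 - 2)
= 1


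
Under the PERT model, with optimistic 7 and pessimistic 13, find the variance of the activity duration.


σ² = ((p - o) / 6)² = (p - o)² / 36
= (13 - 7)² / 36
= 6² / 36
= 36 / 36
= 1.0000


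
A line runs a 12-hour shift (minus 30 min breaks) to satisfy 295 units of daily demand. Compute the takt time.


Available = 12×60 - 30 = 690 min
Takt time = 690 / 295
= 2.34 min/unit


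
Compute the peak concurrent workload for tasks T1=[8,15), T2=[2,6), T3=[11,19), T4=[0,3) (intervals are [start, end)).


Check each time point for overlaps:
  t=2: 2 tasks active (T2, T4)
Max concurrent = 2


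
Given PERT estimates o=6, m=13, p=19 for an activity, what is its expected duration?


te = (o + 4m + p) / 6
= (6 + 4×13 + 19) / 6
= (6 + 52 + 19) / 6
= 77 / 6
= 12.83


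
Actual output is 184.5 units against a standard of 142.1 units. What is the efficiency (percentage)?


Efficiency = (actual / standard) × 100
= (184.5 / 142.1) × 100
= 129.8%


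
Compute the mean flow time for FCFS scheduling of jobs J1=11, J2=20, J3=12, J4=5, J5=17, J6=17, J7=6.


Completion times:
  J1: completes at 11
  J2: completes at 31
  J3: completes at 43
  J4: completes at 48
  J5: completes at 65
  J6: completes at 82
  J7: completes at 88
Sum = 368
Average = 368/7
= 52.57


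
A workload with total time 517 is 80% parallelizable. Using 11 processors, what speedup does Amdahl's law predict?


Amdahl's law: T_p = T × ((1-p) + p/N)
= 517 × ((1-0.8) + 0.8/11)
= 517 × (0.20 + 0.0727)
= 517 × 0.2727
= 141.00
Speedup = 517/141.00
= 3.67×


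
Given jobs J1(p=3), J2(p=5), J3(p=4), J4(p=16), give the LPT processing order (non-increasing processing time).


LPT: sort by longest processing time first
  J4: p=16
  J2: p=5
  J3: p=4
  J1: p=3
Order: J4 → J2 → J3 → J1


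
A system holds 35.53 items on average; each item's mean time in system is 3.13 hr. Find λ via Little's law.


Little's law: L = λW → λ = L / W
= 35.53 / 3.13
= 11.35 per hour


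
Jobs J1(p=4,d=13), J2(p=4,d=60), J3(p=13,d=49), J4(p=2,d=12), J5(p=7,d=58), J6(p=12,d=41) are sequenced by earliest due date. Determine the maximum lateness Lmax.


EDD order: J4 → J1 → J6 → J3 → J5 → J2
Completion and lateness:
  J4: C=2, d=12, L=2-12=-10
  J1: C=6, d=13, L=6-13=-7
  J6: C=18, d=41, L=18-41=-23
  J3: C=31, d=49, L=31-49=-18
  J5: C=38, d=58, L=38-58=-20
  J2: C=42, d=60, L=42-60=-18
Lmax = max(-10, -7, -23, -18, -20, -18)
= -7


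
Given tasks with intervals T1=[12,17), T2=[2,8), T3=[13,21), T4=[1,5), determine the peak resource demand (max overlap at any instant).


Check each time point for overlaps:
  t=2: 2 tasks active (T2, T4)
Max concurrent = 2


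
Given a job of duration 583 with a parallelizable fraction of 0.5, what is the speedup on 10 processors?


Amdahl's law: T_p = T × ((1-p) + p/N)
= 583 × ((1-0.5) + 0.5/10)
= 583 × (0.50 + 0.0500)
= 583 × 0.5500
= 320.65
Speedup = 583/320.65
= 1.82×


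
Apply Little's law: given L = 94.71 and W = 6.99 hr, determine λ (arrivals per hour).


Little's law: L = λW → λ = L / W
= 94.71 / 6.99
= 13.55 per hour


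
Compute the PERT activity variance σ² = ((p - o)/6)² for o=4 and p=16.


σ² = ((p - o) / 6)² = (p - o)² / 36
= (16 - 4)² / 36
= 12² / 36
= 144 / 36
= 4.0000


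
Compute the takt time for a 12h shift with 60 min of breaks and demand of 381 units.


Available = 12×60 - 60 = 660 min
Takt time = 660 / 381
= 1.73 min/unit


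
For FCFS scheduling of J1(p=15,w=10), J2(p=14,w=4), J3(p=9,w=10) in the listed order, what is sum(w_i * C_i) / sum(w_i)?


Completion times:
  J1: C=15, w×C=10×15=150
  J2: C=29, w×C=4×29=116
  J3: C=38, w×C=10×38=380
Sum w×C = 646
Sum w = 24
Weighted avg = 646/24
= 26.92


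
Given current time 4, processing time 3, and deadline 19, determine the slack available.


Slack = due - current_time - processing
= 19 - 4 - 3
= 12


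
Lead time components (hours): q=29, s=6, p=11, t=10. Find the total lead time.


Lead time = queue + setup + processing + transit
= 29 + 6 + 11 + 10
= 56 hours


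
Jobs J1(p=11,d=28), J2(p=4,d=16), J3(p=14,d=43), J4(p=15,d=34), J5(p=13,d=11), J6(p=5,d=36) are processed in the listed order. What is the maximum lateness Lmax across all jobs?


Lateness per job (L = C - d):
  J1: C=11, d=28, L=-17
  J2: C=15, d=16, L=-1
  J3: C=29, d=43, L=-14
  J4: C=44, d=34, L=10
  J5: C=57, d=11, L=46
  J6: C=62, d=36, L=26
Lmax = max(-17, -1, -14, 10, 46, 26)
= 46


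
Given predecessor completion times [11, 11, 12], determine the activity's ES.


ES = max of all predecessor completion times
Predecessors: [11, 11, 12]
ES = max(11, 11, 12)
= 12


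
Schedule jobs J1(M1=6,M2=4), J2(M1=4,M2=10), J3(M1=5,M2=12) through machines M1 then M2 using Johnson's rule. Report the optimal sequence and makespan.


Johnson's rule:
Group 1 (M1≤M2, sort by M1): ['J2', 'J3']
Group 2 (M1>M2, sort desc M2): ['J1']
Sequence: J2 → J3 → J1
Makespan calculation:
  J2: M1 done=4, M2 done=14
  J3: M1 done=9, M2 done=26
  J1: M1 done=15, M2 done=30
= Sequence: J2 → J3 → J1, Makespan: 30


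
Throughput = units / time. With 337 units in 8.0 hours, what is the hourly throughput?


Throughput = units / time
= 337 / 8.0
= 42.1 units/hour


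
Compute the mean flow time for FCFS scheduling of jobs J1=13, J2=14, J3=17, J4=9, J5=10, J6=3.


Completion times:
  J1: completes at 13
  J2: completes at 27
  J3: completes at 44
  J4: completes at 53
  J5: completes at 63
  J6: completes at 66
Sum = 266
Average = 266/6
= 44.33


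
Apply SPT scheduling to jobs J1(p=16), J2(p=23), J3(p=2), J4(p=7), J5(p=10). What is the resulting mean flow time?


SPT order: J3 → J4 → J5 → J1 → J2
Completion times:
  J3: C=2
  J4: C=9
  J5: C=19
  J1: C=35
  J2: C=58
Sum = 123, n = 5
Mean flow = 123/5
= 24.60


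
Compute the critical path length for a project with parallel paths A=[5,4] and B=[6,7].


Path A: 5 + 4 = 9
Path B: 6 + 7 = 13
Critical path = longest = max(9, 13)
= 13 (Path B)


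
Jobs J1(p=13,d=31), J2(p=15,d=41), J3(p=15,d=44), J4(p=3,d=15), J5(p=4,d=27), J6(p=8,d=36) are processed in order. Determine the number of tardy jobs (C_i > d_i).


Completion vs due date:
  J1: C=13, d=31 → on time
  J2: C=28, d=41 → on time
  J3: C=43, d=44 → on time
  J4: C=46, d=15 → TARDY
  J5: C=50, d=27 → TARDY
  J6: C=58, d=36 → TARDY
Tardy jobs: J4, J5, J6
Count = 3


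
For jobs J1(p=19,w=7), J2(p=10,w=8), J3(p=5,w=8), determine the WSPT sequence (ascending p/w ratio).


WSPT (Smith's rule): sort by p/w ascending
  J3: p/w = 5/8 = 0.625
  J2: p/w = 10/8 = 1.250
  J1: p/w = 19/7 = 2.714
Order: J3 → J2 → J1


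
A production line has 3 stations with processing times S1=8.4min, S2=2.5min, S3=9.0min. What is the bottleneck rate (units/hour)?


Bottleneck = longest station time
Station times: [8.4, 2.5, 9.0]
Max = 9.0 min
Rate = 60 / 9.0
= 6.67 units/hour (bottleneck: 9.0min)


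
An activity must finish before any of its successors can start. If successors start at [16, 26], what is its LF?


LF = min of all successor start times
Successors start at: [16, 26]
LF = min(16, 26)
= 16


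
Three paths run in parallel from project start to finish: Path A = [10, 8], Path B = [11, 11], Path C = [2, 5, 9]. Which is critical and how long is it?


Path A: 10 + 8 = 18
Path B: 11 + 11 = 22
Path C: 2 + 5 + 9 = 16
Critical path = longest = max(18, 22, 16)
= 22 (Path B)


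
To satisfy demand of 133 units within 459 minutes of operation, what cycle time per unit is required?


Cycle time = available time / demand
= 459 / 133
= 3.45 min/unit


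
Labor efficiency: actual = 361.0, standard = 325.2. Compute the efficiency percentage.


Efficiency = (actual / standard) × 100
= (361.0 / 325.2) × 100
= 111.0%


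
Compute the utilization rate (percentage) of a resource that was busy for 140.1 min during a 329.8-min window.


Utilization = busy / total × 100
= 140.1 / 329.8 × 100
= 42.5%


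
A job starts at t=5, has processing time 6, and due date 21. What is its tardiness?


Completion = start + processing = 5 + 6 = 11
Tardiness = max(0, C - d) = max(0, 11 - 21)
= max(0, -10)
= 0


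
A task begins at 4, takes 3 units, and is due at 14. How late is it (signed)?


Completion = 4 + 3 = 7
Lateness = C - d = 7 - 14
= -7


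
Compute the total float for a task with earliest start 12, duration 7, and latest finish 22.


EF = ES + duration = 12 + 7 = 19
LS = LF - duration = 22 - 7 = 15
Total Float = LF - EF = 22 - 19
(or LS - ES = 15 - 12)
= 3


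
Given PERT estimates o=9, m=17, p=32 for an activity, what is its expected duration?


te = (o + 4m + p) / 6
= (9 + 4×17 + 32) / 6
= (9 + 68 + 32) / 6
= 109 / 6
= 18.17


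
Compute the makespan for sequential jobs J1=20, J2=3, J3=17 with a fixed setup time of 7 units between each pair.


Makespan = Σ processing + (n-1) × setup
= (20 + 3 + 17) + (3-1)×7
= 40 + 14
= 54 time units


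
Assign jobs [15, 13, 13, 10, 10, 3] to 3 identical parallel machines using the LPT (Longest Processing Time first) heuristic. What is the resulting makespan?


Jobs (LPT sorted): [15, 13, 13, 10, 10, 3]
Machines: 3
  J=15 → Machine 1 (load: 0+15=15)
  J=13 → Machine 2 (load: 0+13=13)
  J=13 → Machine 3 (load: 0+13=13)
  J=10 → Machine 2 (load: 13+10=23)
  J=10 → Machine 3 (load: 13+10=23)
  J=3 → Machine 1 (load: 15+3=18)
Machine loads: [18, 23, 23]
Makespan = max = 23 time units


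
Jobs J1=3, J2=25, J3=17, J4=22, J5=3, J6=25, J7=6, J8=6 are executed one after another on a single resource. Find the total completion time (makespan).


Sequential makespan: sum all processing times
= 3 + 25 + 17 + 22 + 3 + 25 + 6 + 6
= 107 time units


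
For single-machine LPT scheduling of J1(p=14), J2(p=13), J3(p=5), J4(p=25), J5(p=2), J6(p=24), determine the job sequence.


LPT: sort by longest processing time first
  J4: p=25
  J6: p=24
  J1: p=14
  J2: p=13
  J3: p=5
  J5: p=2
Order: J4 → J6 → J1 → J2 → J3 → J5


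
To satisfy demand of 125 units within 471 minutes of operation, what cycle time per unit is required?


Cycle time = available time / demand
= 471 / 125
= 3.77 min/unit


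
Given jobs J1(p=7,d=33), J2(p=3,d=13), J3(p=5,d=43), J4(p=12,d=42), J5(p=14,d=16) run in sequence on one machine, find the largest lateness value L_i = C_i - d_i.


Lateness per job (L = C - d):
  J1: C=7, d=33, L=-26
  J2: C=10, d=13, L=-3
  J3: C=15, d=43, L=-28
  J4: C=27, d=42, L=-15
  J5: C=41, d=16, L=25
Lmax = max(-26, -3, -28, -15, 25)
= 25


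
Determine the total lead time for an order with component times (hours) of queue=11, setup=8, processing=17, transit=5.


Lead time = queue + setup + processing + transit
= 11 + 8 + 17 + 5
= 41 hours


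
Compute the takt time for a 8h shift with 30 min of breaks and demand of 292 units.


Available = 8×60 - 30 = 450 min
Takt time = 450 / 292
= 1.54 min/unit


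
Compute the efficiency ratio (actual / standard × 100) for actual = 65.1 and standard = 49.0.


Efficiency = (actual / standard) × 100
= (65.1 / 49.0) × 100
= 132.9%


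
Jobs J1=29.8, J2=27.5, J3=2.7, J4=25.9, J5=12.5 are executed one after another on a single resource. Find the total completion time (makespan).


Sequential makespan: sum all processing times
= 29.8 + 27.5 + 2.7 + 25.9 + 12.5
= 98.4 time units


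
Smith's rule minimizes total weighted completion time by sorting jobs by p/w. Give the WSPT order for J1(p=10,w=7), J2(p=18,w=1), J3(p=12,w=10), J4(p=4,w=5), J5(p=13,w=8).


WSPT (Smith's rule): sort by p/w ascending
  J4: p/w = 4/5 = 0.800
  J3: p/w = 12/10 = 1.200
  J1: p/w = 10/7 = 1.429
  J5: p/w = 13/8 = 1.625
  J2: p/w = 18/1 = 18.000
Order: J4 → J3 → J1 → J5 → J2


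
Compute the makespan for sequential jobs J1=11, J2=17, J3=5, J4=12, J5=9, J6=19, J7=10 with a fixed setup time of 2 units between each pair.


Makespan = Σ processing + (n-1) × setup
= (11 + 17 + 5 + 12 + 9 + 19 + 10) + (7-1)×2
= 83 + 12
= 95 time units


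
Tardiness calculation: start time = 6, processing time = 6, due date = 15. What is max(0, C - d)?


Completion = start + processing = 6 + 6 = 12
Tardiness = max(0, C - d) = max(0, 12 - 15)
= max(0, -3)
= 0


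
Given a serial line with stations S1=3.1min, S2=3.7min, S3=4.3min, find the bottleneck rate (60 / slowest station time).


Bottleneck = longest station time
Station times: [3.1, 3.7, 4.3]
Max = 4.3 min
Rate = 60 / 4.3
= 13.95 units/hour (bottleneck: 4.3min)


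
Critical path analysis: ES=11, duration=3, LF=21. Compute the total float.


EF = ES + duration = 11 + 3 = 14
LS = LF - duration = 21 - 3 = 18
Total Float = LF - EF = 21 - 14
(or LS - ES = 18 - 11)
= 7


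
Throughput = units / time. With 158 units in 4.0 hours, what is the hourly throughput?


Throughput = units / time
= 158 / 4.0
= 39.5 units/hour


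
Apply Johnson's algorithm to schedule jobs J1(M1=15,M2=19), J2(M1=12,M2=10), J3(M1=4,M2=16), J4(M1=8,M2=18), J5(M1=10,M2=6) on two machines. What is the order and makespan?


Johnson's rule:
Group 1 (M1≤M2, sort by M1): ['J3', 'J4', 'J1']
Group 2 (M1>M2, sort desc M2): ['J2', 'J5']
Sequence: J3 → J4 → J1 → J2 → J5
Makespan calculation:
  J3: M1 done=4, M2 done=20
  J4: M1 done=12, M2 done=38
  J1: M1 done=27, M2 done=57
  J2: M1 done=39, M2 done=67
  J5: M1 done=49, M2 done=73
= Sequence: J3 → J4 → J1 → J2 → J5, Makespan: 73


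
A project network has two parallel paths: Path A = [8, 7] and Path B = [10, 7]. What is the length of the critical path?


Path A: 8 + 7 = 15
Path B: 10 + 7 = 17
Critical path = longest = max(15, 17)
= 17 (Path B)


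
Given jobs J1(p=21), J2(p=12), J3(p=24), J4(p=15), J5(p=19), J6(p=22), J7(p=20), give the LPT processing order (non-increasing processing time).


LPT: sort by longest processing time first
  J3: p=24
  J6: p=22
  J1: p=21
  J7: p=20
  J5: p=19
  J4: p=15
  J2: p=12
Order: J3 → J6 → J1 → J7 → J5 → J4 → J2


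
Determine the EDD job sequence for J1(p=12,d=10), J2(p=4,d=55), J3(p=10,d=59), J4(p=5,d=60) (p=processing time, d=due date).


EDD: sort by earliest due date
  J1: d=10, p=12
  J2: d=55, p=4
  J3: d=59, p=10
  J4: d=60, p=5
Order: J1 → J2 → J3 → J4


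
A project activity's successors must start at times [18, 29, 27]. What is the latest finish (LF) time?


LF = min of all successor start times
Successors start at: [18, 29, 27]
LF = min(18, 29, 27)
= 18


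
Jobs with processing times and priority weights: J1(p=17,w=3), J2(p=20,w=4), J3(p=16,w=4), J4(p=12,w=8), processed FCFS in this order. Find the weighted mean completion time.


Completion times:
  J1: C=17, w×C=3×17=51
  J2: C=37, w×C=4×37=148
  J3: C=53, w×C=4×53=212
  J4: C=65, w×C=8×65=520
Sum w×C = 931
Sum w = 19
Weighted avg = 931/19
= 49.00


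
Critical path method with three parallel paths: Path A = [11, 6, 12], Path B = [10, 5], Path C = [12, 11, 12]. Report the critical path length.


Path A: 11 + 6 + 12 = 29
Path B: 10 + 5 = 15
Path C: 12 + 11 + 12 = 35
Critical path = longest = max(29, 15, 35)
= 35 (Path C)


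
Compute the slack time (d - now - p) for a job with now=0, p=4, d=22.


Slack = due - current_time - processing
= 22 - 0 - 4
= 18


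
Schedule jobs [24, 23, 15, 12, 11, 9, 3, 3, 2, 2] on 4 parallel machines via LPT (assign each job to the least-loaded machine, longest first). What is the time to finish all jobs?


Jobs (LPT sorted): [24, 23, 15, 12, 11, 9, 3, 3, 2, 2]
Machines: 4
  J=24 → Machine 1 (load: 0+24=24)
  J=23 → Machine 2 (load: 0+23=23)
  J=15 → Machine 3 (load: 0+15=15)
  J=12 → Machine 4 (load: 0+12=12)
  J=11 → Machine 4 (load: 12+11=23)
  J=9 → Machine 3 (load: 15+9=24)
  J=3 → Machine 2 (load: 23+3=26)
  J=3 → Machine 4 (load: 23+3=26)
  J=2 → Machine 1 (load: 24+2=26)
  J=2 → Machine 3 (load: 24+2=26)
Machine loads: [26, 26, 26, 26]
Makespan = max = 26 time units


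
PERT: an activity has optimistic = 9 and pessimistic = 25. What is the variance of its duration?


σ² = ((p - o) / 6)² = (p - o)² / 36
= (25 - 9)² / 36
= 16² / 36
= 256 / 36
= 7.1111


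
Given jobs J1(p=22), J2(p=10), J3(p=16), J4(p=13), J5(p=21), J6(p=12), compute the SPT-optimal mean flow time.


SPT order: J2 → J6 → J4 → J3 → J5 → J1
Completion times:
  J2: C=10
  J6: C=22
  J4: C=35
  J3: C=51
  J5: C=72
  J1: C=94
Sum = 284, n = 6
Mean flow = 284/6
= 47.33


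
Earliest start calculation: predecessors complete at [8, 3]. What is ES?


ES = max of all predecessor completion times
Predecessors: [8, 3]
ES = max(8, 3)
= 8


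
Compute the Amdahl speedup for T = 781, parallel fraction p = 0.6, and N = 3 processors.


Amdahl's law: T_p = T × ((1-p) + p/N)
= 781 × ((1-0.6) + 0.6/3)
= 781 × (0.40 + 0.2000)
= 781 × 0.6000
= 468.60
Speedup = 781/468.60
= 1.67×


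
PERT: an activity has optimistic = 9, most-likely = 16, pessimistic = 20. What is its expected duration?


te = (o + 4m + p) / 6
= (9 + 4×16 + 20) / 6
= (9 + 64 + 20) / 6
= 93 / 6
= 15.50


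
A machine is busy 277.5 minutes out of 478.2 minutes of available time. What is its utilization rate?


Utilization = busy / total × 100
= 277.5 / 478.2 × 100
= 58.0%


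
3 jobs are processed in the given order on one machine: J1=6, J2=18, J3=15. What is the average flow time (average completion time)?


Completion times:
  J1: completes at 6
  J2: completes at 24
  J3: completes at 39
Sum = 69
Average = 69/3
= 23.00


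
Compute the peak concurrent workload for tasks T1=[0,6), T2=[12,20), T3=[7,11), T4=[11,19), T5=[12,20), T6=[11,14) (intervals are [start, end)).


Check each time point for overlaps:
  t=12: 4 tasks active (T2, T4, T5, T6)
Max concurrent = 4


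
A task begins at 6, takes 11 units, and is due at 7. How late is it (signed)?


Completion = 6 + 11 = 17
Lateness = C - d = 17 - 7
= 10


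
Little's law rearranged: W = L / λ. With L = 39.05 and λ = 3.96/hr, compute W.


Little's law: L = λW → W = L / λ
= 39.05 / 3.96
= 9.86 hours


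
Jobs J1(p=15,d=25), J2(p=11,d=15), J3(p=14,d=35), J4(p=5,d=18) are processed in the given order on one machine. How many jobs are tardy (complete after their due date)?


Completion vs due date:
  J1: C=15, d=25 → on time
  J2: C=26, d=15 → TARDY
  J3: C=40, d=35 → TARDY
  J4: C=45, d=18 → TARDY
Tardy jobs: J2, J3, J4
Count = 3


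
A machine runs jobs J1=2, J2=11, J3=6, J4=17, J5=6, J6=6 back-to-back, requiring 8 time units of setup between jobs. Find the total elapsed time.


Makespan = Σ processing + (n-1) × setup
= (2 + 11 + 6 + 17 + 6 + 6) + (6-1)×8
= 48 + 40
= 88 time units


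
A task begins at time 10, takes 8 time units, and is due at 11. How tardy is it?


Completion = start + processing = 10 + 8 = 18
Tardiness = max(0, C - d) = max(0, 18 - 11)
= max(0, 7)
= 7


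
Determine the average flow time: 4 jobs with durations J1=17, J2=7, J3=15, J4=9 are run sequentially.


Completion times:
  J1: completes at 17
  J2: completes at 24
  J3: completes at 39
  J4: completes at 48
Sum = 128
Average = 128/4
= 32.00


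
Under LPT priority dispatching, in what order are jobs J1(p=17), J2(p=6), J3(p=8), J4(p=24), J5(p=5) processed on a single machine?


LPT: sort by longest processing time first
  J4: p=24
  J1: p=17
  J3: p=8
  J2: p=6
  J5: p=5
Order: J4 → J1 → J3 → J2 → J5


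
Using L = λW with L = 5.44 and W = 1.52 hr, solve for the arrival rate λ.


Little's law: L = λW → λ = L / W
= 5.44 / 1.52
= 3.58 per hour


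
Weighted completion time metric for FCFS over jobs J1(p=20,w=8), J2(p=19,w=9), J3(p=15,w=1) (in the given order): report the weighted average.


Completion times:
  J1: C=20, w×C=8×20=160
  J2: C=39, w×C=9×39=351
  J3: C=54, w×C=1×54=54
Sum w×C = 565
Sum w = 18
Weighted avg = 565/18
= 31.39


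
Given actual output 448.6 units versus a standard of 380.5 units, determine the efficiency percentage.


Efficiency = (actual / standard) × 100
= (448.6 / 380.5) × 100
= 117.9%


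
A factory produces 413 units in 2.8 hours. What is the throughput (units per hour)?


Throughput = units / time
= 413 / 2.8
= 147.5 units/hour


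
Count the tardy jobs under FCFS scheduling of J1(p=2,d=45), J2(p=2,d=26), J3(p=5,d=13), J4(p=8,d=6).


Completion vs due date:
  J1: C=2, d=45 → on time
  J2: C=4, d=26 → on time
  J3: C=9, d=13 → on time
  J4: C=17, d=6 → TARDY
Tardy jobs: J4
Count = 1


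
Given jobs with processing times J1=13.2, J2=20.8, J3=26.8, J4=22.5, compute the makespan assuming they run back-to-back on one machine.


Sequential makespan: sum all processing times
= 13.2 + 20.8 + 26.8 + 22.5
= 83.3 time units


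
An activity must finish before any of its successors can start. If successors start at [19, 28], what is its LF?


LF = min of all successor start times
Successors start at: [19, 28]
LF = min(19, 28)
= 19


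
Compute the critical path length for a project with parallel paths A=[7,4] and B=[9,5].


Path A: 7 + 4 = 11
Path B: 9 + 5 = 14
Critical path = longest = max(11, 14)
= 14 (Path B)


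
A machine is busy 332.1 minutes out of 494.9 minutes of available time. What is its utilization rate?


Utilization = busy / total × 100
= 332.1 / 494.9 × 100
= 67.1%


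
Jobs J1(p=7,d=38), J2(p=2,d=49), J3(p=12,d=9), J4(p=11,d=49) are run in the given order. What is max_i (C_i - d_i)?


Lateness per job (L = C - d):
  J1: C=7, d=38, L=-31
  J2: C=9, d=49, L=-40
  J3: C=21, d=9, L=12
  J4: C=32, d=49, L=-17
Lmax = max(-31, -40, 12, -17)
= 12


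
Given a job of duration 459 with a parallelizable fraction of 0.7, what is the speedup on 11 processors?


Amdahl's law: T_p = T × ((1-p) + p/N)
= 459 × ((1-0.7) + 0.7/11)
= 459 × (0.30 + 0.0636)
= 459 × 0.3636
= 166.91
Speedup = 459/166.91
= 2.75×


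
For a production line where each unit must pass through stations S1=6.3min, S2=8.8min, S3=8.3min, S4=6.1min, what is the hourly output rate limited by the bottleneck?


Bottleneck = longest station time
Station times: [6.3, 8.8, 8.3, 6.1]
Max = 8.8 min
Rate = 60 / 8.8
= 6.82 units/hour (bottleneck: 8.8min)


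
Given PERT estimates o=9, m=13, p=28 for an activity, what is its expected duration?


te = (o + 4m + p) / 6
= (9 + 4×13 + 28) / 6
= (9 + 52 + 28) / 6
= 89 / 6
= 14.83


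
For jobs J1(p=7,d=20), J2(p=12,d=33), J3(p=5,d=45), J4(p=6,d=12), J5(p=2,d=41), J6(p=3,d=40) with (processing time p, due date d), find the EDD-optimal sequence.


EDD: sort by earliest due date
  J4: d=12, p=6
  J1: d=20, p=7
  J2: d=33, p=12
  J6: d=40, p=3
  J5: d=41, p=2
  J3: d=45, p=5
Order: J4 → J1 → J2 → J6 → J5 → J3


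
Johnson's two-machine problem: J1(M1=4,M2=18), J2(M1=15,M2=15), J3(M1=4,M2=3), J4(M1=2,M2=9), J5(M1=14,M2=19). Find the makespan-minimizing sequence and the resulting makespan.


Johnson's rule:
Group 1 (M1≤M2, sort by M1): ['J4', 'J1', 'J5', 'J2']
Group 2 (M1>M2, sort desc M2): ['J3']
Sequence: J4 → J1 → J5 → J2 → J3
Makespan calculation:
  J4: M1 done=2, M2 done=11
  J1: M1 done=6, M2 done=29
  J5: M1 done=20, M2 done=48
  J2: M1 done=35, M2 done=63
  J3: M1 done=39, M2 done=66
= Sequence: J4 → J1 → J5 → J2 → J3, Makespan: 66


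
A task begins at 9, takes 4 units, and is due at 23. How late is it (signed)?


Completion = 9 + 4 = 13
Lateness = C - d = 13 - 23
= -10


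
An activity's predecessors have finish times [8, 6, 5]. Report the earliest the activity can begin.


ES = max of all predecessor completion times
Predecessors: [8, 6, 5]
ES = max(8, 6, 5)
= 8


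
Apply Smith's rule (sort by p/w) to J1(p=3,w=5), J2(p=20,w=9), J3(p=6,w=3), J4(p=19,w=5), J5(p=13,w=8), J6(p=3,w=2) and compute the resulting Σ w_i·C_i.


WSPT order (by p/w): J1 → J6 → J5 → J3 → J2 → J4
  J1: C=3, w·C=5×3=15
  J6: C=6, w·C=2×6=12
  J5: C=19, w·C=8×19=152
  J3: C=25, w·C=3×25=75
  J2: C=45, w·C=9×45=405
  J4: C=64, w·C=5×64=320
Σ w·C = 979
= 979


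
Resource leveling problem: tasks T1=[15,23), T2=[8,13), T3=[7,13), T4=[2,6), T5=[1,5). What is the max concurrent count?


Check each time point for overlaps:
  t=2: 2 tasks active (T4, T5)
Max concurrent = 2


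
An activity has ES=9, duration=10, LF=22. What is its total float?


EF = ES + duration = 9 + 10 = 19
LS = LF - duration = 22 - 10 = 12
Total Float = LF - EF = 22 - 19
(or LS - ES = 12 - 9)
= 3


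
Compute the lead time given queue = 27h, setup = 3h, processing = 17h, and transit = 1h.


Lead time = queue + setup + processing + transit
= 27 + 3 + 17 + 1
= 48 hours


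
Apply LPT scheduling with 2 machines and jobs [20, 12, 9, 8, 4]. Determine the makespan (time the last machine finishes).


Jobs (LPT sorted): [20, 12, 9, 8, 4]
Machines: 2
  J=20 → Machine 1 (load: 0+20=20)
  J=12 → Machine 2 (load: 0+12=12)
  J=9 → Machine 2 (load: 12+9=21)
  J=8 → Machine 1 (load: 20+8=28)
  J=4 → Machine 2 (load: 21+4=25)
Machine loads: [28, 25]
Makespan = max = 28 time units


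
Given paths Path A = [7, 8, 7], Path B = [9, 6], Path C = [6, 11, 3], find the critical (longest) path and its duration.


Path A: 7 + 8 + 7 = 22
Path B: 9 + 6 = 15
Path C: 6 + 11 + 3 = 20
Critical path = longest = max(22, 15, 20)
= 22 (Path A)


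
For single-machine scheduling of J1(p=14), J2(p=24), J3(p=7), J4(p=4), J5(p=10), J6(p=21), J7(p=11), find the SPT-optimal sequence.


SPT: sort by shortest processing time
  J4: p=4
  J3: p=7
  J5: p=10
  J7: p=11
  J1: p=14
  J6: p=21
  J2: p=24
Order: J4 → J3 → J5 → J7 → J1 → J6 → J2


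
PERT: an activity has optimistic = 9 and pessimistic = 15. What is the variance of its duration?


σ² = ((p - o) / 6)² = (p - o)² / 36
= (15 - 9)² / 36
= 6² / 36
= 36 / 36
= 1.0000


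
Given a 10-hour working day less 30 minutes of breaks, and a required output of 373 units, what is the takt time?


Available = 10×60 - 30 = 570 min
Takt time = 570 / 373
= 1.53 min/unit


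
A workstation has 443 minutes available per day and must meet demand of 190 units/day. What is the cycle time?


Cycle time = available time / demand
= 443 / 190
= 2.33 min/unit


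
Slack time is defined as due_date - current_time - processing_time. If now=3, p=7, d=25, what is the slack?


Slack = due - current_time - processing
= 25 - 3 - 7
= 15


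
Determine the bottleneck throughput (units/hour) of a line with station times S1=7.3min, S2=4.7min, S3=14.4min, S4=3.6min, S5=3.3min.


Bottleneck = longest station time
Station times: [7.3, 4.7, 14.4, 3.6, 3.3]
Max = 14.4 min
Rate = 60 / 14.4
= 4.17 units/hour (bottleneck: 14.4min)


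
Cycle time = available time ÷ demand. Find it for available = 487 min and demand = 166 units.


Cycle time = available time / demand
= 487 / 166
= 2.93 min/unit


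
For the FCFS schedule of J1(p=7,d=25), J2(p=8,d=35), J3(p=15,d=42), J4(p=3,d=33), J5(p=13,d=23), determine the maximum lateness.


Lateness per job (L = C - d):
  J1: C=7, d=25, L=-18
  J2: C=15, d=35, L=-20
  J3: C=30, d=42, L=-12
  J4: C=33, d=33, L=0
  J5: C=46, d=23, L=23
Lmax = max(-18, -20, -12, 0, 23)
= 23


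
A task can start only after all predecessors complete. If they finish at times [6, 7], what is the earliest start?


ES = max of all predecessor completion times
Predecessors: [6, 7]
ES = max(6, 7)
= 7


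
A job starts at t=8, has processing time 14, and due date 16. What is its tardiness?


Completion = start + processing = 8 + 14 = 22
Tardiness = max(0, C - d) = max(0, 22 - 16)
= max(0, 6)
= 6


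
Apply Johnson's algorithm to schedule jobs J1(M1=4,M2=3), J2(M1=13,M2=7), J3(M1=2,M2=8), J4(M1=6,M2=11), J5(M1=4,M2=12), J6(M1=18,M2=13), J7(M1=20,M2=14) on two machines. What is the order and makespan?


Johnson's rule:
Group 1 (M1≤M2, sort by M1): ['J3', 'J5', 'J4']
Group 2 (M1>M2, sort desc M2): ['J7', 'J6', 'J2', 'J1']
Sequence: J3 → J5 → J4 → J7 → J6 → J2 → J1
Makespan calculation:
  J3: M1 done=2, M2 done=10
  J5: M1 done=6, M2 done=22
  J4: M1 done=12, M2 done=33
  J7: M1 done=32, M2 done=47
  J6: M1 done=50, M2 done=63
  J2: M1 done=63, M2 done=70
  J1: M1 done=67, M2 done=73
= Sequence: J3 → J5 → J4 → J7 → J6 → J2 → J1, Makespan: 73
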